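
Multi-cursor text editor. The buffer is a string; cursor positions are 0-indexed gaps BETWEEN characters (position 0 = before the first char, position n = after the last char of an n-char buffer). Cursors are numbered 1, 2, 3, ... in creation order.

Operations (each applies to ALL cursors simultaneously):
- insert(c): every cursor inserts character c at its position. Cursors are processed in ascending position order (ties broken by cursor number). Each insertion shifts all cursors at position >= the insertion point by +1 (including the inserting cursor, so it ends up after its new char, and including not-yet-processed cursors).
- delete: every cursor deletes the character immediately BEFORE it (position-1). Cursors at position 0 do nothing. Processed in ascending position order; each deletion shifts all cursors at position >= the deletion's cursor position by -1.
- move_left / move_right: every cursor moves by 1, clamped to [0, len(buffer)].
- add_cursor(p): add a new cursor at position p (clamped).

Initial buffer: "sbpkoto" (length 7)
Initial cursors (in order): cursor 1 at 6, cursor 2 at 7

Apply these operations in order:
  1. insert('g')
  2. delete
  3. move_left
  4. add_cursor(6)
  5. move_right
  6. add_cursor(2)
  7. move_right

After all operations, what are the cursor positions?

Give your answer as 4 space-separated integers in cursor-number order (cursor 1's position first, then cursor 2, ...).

Answer: 7 7 7 3

Derivation:
After op 1 (insert('g')): buffer="sbpkotgog" (len 9), cursors c1@7 c2@9, authorship ......1.2
After op 2 (delete): buffer="sbpkoto" (len 7), cursors c1@6 c2@7, authorship .......
After op 3 (move_left): buffer="sbpkoto" (len 7), cursors c1@5 c2@6, authorship .......
After op 4 (add_cursor(6)): buffer="sbpkoto" (len 7), cursors c1@5 c2@6 c3@6, authorship .......
After op 5 (move_right): buffer="sbpkoto" (len 7), cursors c1@6 c2@7 c3@7, authorship .......
After op 6 (add_cursor(2)): buffer="sbpkoto" (len 7), cursors c4@2 c1@6 c2@7 c3@7, authorship .......
After op 7 (move_right): buffer="sbpkoto" (len 7), cursors c4@3 c1@7 c2@7 c3@7, authorship .......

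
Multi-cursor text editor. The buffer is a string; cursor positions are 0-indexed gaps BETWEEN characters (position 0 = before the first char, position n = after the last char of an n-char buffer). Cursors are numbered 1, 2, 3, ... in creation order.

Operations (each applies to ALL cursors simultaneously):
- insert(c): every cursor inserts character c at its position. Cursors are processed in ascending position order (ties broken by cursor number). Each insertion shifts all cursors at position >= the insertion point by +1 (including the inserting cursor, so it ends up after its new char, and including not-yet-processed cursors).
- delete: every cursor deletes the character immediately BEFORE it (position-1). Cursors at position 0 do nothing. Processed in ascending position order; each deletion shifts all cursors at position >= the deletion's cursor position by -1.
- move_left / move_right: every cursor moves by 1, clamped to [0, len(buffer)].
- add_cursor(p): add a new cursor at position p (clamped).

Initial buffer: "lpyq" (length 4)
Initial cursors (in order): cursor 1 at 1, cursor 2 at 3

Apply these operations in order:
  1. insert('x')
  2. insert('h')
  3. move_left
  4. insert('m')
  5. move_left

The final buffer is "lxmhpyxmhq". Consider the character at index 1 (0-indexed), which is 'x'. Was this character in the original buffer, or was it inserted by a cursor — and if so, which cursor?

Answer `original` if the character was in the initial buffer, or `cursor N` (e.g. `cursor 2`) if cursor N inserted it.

After op 1 (insert('x')): buffer="lxpyxq" (len 6), cursors c1@2 c2@5, authorship .1..2.
After op 2 (insert('h')): buffer="lxhpyxhq" (len 8), cursors c1@3 c2@7, authorship .11..22.
After op 3 (move_left): buffer="lxhpyxhq" (len 8), cursors c1@2 c2@6, authorship .11..22.
After op 4 (insert('m')): buffer="lxmhpyxmhq" (len 10), cursors c1@3 c2@8, authorship .111..222.
After op 5 (move_left): buffer="lxmhpyxmhq" (len 10), cursors c1@2 c2@7, authorship .111..222.
Authorship (.=original, N=cursor N): . 1 1 1 . . 2 2 2 .
Index 1: author = 1

Answer: cursor 1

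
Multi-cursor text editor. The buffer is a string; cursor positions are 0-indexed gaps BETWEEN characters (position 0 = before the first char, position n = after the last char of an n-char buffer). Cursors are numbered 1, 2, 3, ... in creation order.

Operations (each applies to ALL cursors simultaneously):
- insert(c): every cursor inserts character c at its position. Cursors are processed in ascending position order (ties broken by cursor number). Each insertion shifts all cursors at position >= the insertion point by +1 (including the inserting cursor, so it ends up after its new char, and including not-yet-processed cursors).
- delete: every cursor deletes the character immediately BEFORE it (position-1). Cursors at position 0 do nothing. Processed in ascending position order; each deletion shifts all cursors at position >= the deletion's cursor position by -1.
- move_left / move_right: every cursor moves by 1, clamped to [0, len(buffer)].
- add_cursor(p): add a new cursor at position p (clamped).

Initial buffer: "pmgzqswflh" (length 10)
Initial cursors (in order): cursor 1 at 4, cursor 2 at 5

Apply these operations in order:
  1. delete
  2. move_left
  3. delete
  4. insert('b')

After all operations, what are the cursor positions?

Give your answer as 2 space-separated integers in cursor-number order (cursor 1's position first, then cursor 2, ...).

After op 1 (delete): buffer="pmgswflh" (len 8), cursors c1@3 c2@3, authorship ........
After op 2 (move_left): buffer="pmgswflh" (len 8), cursors c1@2 c2@2, authorship ........
After op 3 (delete): buffer="gswflh" (len 6), cursors c1@0 c2@0, authorship ......
After op 4 (insert('b')): buffer="bbgswflh" (len 8), cursors c1@2 c2@2, authorship 12......

Answer: 2 2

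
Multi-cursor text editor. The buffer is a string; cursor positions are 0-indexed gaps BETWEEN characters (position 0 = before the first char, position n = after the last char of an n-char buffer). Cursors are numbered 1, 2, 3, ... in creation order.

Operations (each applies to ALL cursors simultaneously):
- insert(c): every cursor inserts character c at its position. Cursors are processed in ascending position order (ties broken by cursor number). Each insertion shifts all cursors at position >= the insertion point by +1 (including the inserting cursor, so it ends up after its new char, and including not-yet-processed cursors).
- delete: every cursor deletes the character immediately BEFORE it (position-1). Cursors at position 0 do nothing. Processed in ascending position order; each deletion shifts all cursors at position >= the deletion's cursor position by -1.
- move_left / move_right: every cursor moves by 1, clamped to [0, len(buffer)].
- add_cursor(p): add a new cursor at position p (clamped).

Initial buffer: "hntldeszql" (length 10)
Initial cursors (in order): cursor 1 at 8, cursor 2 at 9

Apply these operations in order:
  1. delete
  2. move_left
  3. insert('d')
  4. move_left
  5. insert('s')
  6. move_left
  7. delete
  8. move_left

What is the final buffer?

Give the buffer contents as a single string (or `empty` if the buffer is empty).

After op 1 (delete): buffer="hntldesl" (len 8), cursors c1@7 c2@7, authorship ........
After op 2 (move_left): buffer="hntldesl" (len 8), cursors c1@6 c2@6, authorship ........
After op 3 (insert('d')): buffer="hntldeddsl" (len 10), cursors c1@8 c2@8, authorship ......12..
After op 4 (move_left): buffer="hntldeddsl" (len 10), cursors c1@7 c2@7, authorship ......12..
After op 5 (insert('s')): buffer="hntldedssdsl" (len 12), cursors c1@9 c2@9, authorship ......1122..
After op 6 (move_left): buffer="hntldedssdsl" (len 12), cursors c1@8 c2@8, authorship ......1122..
After op 7 (delete): buffer="hntldesdsl" (len 10), cursors c1@6 c2@6, authorship ......22..
After op 8 (move_left): buffer="hntldesdsl" (len 10), cursors c1@5 c2@5, authorship ......22..

Answer: hntldesdsl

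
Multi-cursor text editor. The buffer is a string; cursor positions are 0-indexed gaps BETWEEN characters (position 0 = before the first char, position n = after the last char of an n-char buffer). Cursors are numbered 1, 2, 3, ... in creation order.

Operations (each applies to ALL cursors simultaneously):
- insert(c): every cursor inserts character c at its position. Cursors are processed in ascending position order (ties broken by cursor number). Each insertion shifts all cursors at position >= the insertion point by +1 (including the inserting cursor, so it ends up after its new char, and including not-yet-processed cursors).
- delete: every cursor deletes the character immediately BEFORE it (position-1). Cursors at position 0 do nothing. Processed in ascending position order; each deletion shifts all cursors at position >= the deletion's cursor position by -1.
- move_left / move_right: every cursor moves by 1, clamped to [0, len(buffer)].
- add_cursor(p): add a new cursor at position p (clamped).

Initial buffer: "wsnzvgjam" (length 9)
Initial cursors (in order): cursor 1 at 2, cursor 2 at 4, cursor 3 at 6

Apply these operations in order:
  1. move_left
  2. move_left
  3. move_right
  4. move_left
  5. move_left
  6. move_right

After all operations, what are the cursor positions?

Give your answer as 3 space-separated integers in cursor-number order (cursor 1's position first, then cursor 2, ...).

After op 1 (move_left): buffer="wsnzvgjam" (len 9), cursors c1@1 c2@3 c3@5, authorship .........
After op 2 (move_left): buffer="wsnzvgjam" (len 9), cursors c1@0 c2@2 c3@4, authorship .........
After op 3 (move_right): buffer="wsnzvgjam" (len 9), cursors c1@1 c2@3 c3@5, authorship .........
After op 4 (move_left): buffer="wsnzvgjam" (len 9), cursors c1@0 c2@2 c3@4, authorship .........
After op 5 (move_left): buffer="wsnzvgjam" (len 9), cursors c1@0 c2@1 c3@3, authorship .........
After op 6 (move_right): buffer="wsnzvgjam" (len 9), cursors c1@1 c2@2 c3@4, authorship .........

Answer: 1 2 4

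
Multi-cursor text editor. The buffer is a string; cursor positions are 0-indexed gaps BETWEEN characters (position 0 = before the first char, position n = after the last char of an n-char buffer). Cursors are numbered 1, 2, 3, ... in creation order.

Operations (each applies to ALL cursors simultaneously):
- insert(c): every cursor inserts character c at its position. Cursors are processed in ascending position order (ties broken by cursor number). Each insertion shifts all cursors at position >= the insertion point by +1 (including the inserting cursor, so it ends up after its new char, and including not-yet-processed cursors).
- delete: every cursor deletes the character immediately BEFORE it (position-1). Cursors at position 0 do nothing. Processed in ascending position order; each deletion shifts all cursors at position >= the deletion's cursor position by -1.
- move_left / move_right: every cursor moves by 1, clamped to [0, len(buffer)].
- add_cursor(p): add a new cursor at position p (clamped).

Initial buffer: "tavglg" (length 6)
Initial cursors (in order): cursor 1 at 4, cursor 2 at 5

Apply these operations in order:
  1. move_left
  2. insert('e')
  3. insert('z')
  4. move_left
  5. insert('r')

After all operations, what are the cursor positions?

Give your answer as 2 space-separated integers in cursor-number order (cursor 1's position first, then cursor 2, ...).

Answer: 5 9

Derivation:
After op 1 (move_left): buffer="tavglg" (len 6), cursors c1@3 c2@4, authorship ......
After op 2 (insert('e')): buffer="tavegelg" (len 8), cursors c1@4 c2@6, authorship ...1.2..
After op 3 (insert('z')): buffer="tavezgezlg" (len 10), cursors c1@5 c2@8, authorship ...11.22..
After op 4 (move_left): buffer="tavezgezlg" (len 10), cursors c1@4 c2@7, authorship ...11.22..
After op 5 (insert('r')): buffer="taverzgerzlg" (len 12), cursors c1@5 c2@9, authorship ...111.222..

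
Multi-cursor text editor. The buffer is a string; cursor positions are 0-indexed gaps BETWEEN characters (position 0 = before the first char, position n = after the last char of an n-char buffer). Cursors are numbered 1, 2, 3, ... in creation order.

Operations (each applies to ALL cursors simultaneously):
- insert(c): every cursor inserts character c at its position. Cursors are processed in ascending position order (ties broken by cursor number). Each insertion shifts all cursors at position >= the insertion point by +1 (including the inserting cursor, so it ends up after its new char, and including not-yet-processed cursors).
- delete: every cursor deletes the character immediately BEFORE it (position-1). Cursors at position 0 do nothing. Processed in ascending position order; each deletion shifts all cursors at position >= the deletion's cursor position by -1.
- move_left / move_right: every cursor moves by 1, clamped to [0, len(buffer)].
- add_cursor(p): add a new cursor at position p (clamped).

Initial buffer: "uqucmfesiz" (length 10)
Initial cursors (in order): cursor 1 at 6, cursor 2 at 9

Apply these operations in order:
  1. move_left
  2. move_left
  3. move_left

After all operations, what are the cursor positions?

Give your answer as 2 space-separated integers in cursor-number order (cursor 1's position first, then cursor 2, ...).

Answer: 3 6

Derivation:
After op 1 (move_left): buffer="uqucmfesiz" (len 10), cursors c1@5 c2@8, authorship ..........
After op 2 (move_left): buffer="uqucmfesiz" (len 10), cursors c1@4 c2@7, authorship ..........
After op 3 (move_left): buffer="uqucmfesiz" (len 10), cursors c1@3 c2@6, authorship ..........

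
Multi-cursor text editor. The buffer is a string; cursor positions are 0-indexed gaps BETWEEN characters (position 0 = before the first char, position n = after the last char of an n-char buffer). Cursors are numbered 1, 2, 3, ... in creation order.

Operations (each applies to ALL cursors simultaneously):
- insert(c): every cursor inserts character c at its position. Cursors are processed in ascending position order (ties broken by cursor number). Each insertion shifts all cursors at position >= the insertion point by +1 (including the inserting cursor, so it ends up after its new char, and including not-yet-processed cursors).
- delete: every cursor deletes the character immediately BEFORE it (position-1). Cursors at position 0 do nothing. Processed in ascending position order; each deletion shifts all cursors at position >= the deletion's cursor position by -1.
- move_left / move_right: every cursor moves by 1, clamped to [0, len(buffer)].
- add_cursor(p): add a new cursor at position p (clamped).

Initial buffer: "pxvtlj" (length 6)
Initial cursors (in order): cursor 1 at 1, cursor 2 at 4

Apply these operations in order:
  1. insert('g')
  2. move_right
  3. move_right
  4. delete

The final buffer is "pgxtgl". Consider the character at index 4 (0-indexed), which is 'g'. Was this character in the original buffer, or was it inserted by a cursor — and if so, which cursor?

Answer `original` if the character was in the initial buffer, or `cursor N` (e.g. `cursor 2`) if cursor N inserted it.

Answer: cursor 2

Derivation:
After op 1 (insert('g')): buffer="pgxvtglj" (len 8), cursors c1@2 c2@6, authorship .1...2..
After op 2 (move_right): buffer="pgxvtglj" (len 8), cursors c1@3 c2@7, authorship .1...2..
After op 3 (move_right): buffer="pgxvtglj" (len 8), cursors c1@4 c2@8, authorship .1...2..
After op 4 (delete): buffer="pgxtgl" (len 6), cursors c1@3 c2@6, authorship .1..2.
Authorship (.=original, N=cursor N): . 1 . . 2 .
Index 4: author = 2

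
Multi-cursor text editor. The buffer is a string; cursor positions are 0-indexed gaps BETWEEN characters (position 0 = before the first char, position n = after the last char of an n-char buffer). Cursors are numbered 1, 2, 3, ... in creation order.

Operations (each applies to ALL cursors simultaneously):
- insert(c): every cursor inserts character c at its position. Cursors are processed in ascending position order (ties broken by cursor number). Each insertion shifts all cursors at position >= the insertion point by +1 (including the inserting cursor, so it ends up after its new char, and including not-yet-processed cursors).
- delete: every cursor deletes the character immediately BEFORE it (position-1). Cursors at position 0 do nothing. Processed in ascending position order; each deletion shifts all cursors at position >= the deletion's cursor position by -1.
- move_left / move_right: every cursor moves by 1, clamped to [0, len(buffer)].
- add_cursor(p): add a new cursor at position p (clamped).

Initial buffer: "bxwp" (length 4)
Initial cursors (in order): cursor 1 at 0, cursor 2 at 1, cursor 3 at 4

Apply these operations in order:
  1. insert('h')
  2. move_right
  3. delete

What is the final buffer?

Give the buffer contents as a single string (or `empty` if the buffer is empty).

Answer: hhwp

Derivation:
After op 1 (insert('h')): buffer="hbhxwph" (len 7), cursors c1@1 c2@3 c3@7, authorship 1.2...3
After op 2 (move_right): buffer="hbhxwph" (len 7), cursors c1@2 c2@4 c3@7, authorship 1.2...3
After op 3 (delete): buffer="hhwp" (len 4), cursors c1@1 c2@2 c3@4, authorship 12..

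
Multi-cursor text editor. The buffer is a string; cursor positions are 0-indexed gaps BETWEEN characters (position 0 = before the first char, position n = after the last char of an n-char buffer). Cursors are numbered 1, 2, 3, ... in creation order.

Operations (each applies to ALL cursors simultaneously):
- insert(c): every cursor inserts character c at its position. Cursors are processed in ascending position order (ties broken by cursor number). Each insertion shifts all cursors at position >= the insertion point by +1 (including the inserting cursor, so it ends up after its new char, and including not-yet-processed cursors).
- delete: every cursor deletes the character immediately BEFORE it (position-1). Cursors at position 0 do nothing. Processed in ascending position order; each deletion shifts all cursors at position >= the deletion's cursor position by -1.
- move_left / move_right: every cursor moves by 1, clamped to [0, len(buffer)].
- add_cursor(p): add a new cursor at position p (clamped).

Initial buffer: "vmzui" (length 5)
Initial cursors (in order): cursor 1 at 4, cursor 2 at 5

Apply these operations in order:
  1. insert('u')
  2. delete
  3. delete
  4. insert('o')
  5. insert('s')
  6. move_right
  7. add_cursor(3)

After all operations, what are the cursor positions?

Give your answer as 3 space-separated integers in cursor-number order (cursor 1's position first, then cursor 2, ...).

Answer: 7 7 3

Derivation:
After op 1 (insert('u')): buffer="vmzuuiu" (len 7), cursors c1@5 c2@7, authorship ....1.2
After op 2 (delete): buffer="vmzui" (len 5), cursors c1@4 c2@5, authorship .....
After op 3 (delete): buffer="vmz" (len 3), cursors c1@3 c2@3, authorship ...
After op 4 (insert('o')): buffer="vmzoo" (len 5), cursors c1@5 c2@5, authorship ...12
After op 5 (insert('s')): buffer="vmzooss" (len 7), cursors c1@7 c2@7, authorship ...1212
After op 6 (move_right): buffer="vmzooss" (len 7), cursors c1@7 c2@7, authorship ...1212
After op 7 (add_cursor(3)): buffer="vmzooss" (len 7), cursors c3@3 c1@7 c2@7, authorship ...1212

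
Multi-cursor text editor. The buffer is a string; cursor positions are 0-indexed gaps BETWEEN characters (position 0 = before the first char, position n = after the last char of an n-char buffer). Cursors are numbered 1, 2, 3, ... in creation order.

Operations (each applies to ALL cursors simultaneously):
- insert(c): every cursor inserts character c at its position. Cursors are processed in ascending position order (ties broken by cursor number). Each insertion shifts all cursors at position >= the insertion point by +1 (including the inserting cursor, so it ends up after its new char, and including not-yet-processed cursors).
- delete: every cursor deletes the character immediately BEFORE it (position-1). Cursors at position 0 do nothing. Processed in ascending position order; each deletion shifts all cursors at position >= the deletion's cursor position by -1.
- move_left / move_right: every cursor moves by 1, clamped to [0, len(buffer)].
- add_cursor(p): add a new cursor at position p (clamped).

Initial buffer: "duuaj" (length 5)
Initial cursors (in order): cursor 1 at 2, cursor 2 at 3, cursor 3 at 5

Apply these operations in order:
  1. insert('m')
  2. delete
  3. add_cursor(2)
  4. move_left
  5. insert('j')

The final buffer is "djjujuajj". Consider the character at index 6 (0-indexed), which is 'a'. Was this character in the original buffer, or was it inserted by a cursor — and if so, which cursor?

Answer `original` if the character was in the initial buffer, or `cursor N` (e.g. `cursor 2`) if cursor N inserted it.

Answer: original

Derivation:
After op 1 (insert('m')): buffer="dumumajm" (len 8), cursors c1@3 c2@5 c3@8, authorship ..1.2..3
After op 2 (delete): buffer="duuaj" (len 5), cursors c1@2 c2@3 c3@5, authorship .....
After op 3 (add_cursor(2)): buffer="duuaj" (len 5), cursors c1@2 c4@2 c2@3 c3@5, authorship .....
After op 4 (move_left): buffer="duuaj" (len 5), cursors c1@1 c4@1 c2@2 c3@4, authorship .....
After op 5 (insert('j')): buffer="djjujuajj" (len 9), cursors c1@3 c4@3 c2@5 c3@8, authorship .14.2..3.
Authorship (.=original, N=cursor N): . 1 4 . 2 . . 3 .
Index 6: author = original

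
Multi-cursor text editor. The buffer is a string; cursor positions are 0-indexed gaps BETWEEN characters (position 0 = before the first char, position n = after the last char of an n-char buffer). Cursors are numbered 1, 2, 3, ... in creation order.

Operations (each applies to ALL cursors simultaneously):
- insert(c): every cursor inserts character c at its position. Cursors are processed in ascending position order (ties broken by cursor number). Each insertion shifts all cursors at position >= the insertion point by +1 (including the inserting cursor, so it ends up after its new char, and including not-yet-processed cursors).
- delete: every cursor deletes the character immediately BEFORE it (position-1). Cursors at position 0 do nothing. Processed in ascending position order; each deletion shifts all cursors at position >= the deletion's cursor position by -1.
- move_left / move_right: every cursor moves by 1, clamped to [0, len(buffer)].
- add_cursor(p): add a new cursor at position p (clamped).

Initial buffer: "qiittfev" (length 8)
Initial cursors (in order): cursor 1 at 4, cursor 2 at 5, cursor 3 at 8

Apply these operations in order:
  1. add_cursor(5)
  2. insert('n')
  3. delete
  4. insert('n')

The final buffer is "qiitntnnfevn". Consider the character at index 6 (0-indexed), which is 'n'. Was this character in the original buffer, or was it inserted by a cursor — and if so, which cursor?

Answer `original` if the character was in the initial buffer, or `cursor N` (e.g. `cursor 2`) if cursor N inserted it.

Answer: cursor 2

Derivation:
After op 1 (add_cursor(5)): buffer="qiittfev" (len 8), cursors c1@4 c2@5 c4@5 c3@8, authorship ........
After op 2 (insert('n')): buffer="qiitntnnfevn" (len 12), cursors c1@5 c2@8 c4@8 c3@12, authorship ....1.24...3
After op 3 (delete): buffer="qiittfev" (len 8), cursors c1@4 c2@5 c4@5 c3@8, authorship ........
After op 4 (insert('n')): buffer="qiitntnnfevn" (len 12), cursors c1@5 c2@8 c4@8 c3@12, authorship ....1.24...3
Authorship (.=original, N=cursor N): . . . . 1 . 2 4 . . . 3
Index 6: author = 2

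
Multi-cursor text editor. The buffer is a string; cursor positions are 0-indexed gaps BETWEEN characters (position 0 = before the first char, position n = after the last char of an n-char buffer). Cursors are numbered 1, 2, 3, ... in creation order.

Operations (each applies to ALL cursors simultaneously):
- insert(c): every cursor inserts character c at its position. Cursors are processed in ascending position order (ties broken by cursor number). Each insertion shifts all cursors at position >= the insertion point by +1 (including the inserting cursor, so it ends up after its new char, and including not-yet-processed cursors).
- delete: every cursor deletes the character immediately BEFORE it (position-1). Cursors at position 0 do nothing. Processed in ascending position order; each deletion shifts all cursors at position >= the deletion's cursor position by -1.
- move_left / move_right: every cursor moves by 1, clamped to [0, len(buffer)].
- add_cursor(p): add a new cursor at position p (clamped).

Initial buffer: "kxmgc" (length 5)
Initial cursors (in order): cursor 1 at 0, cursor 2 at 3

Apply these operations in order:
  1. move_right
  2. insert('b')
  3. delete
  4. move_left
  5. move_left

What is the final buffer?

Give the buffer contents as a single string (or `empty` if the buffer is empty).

Answer: kxmgc

Derivation:
After op 1 (move_right): buffer="kxmgc" (len 5), cursors c1@1 c2@4, authorship .....
After op 2 (insert('b')): buffer="kbxmgbc" (len 7), cursors c1@2 c2@6, authorship .1...2.
After op 3 (delete): buffer="kxmgc" (len 5), cursors c1@1 c2@4, authorship .....
After op 4 (move_left): buffer="kxmgc" (len 5), cursors c1@0 c2@3, authorship .....
After op 5 (move_left): buffer="kxmgc" (len 5), cursors c1@0 c2@2, authorship .....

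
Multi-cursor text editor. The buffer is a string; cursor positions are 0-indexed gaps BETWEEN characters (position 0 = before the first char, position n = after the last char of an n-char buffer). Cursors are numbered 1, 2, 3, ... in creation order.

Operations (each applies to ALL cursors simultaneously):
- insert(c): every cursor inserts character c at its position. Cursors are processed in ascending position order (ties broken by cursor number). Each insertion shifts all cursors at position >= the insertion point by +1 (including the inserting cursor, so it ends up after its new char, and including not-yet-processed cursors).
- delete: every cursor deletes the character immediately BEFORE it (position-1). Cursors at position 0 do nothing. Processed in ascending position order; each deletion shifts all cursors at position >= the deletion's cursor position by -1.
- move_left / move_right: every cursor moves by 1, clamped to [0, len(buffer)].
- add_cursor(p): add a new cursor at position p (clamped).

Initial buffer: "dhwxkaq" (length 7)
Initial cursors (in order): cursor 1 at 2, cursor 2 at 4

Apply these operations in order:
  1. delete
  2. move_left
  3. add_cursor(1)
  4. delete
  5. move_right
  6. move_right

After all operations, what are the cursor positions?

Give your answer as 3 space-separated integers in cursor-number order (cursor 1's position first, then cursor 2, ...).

After op 1 (delete): buffer="dwkaq" (len 5), cursors c1@1 c2@2, authorship .....
After op 2 (move_left): buffer="dwkaq" (len 5), cursors c1@0 c2@1, authorship .....
After op 3 (add_cursor(1)): buffer="dwkaq" (len 5), cursors c1@0 c2@1 c3@1, authorship .....
After op 4 (delete): buffer="wkaq" (len 4), cursors c1@0 c2@0 c3@0, authorship ....
After op 5 (move_right): buffer="wkaq" (len 4), cursors c1@1 c2@1 c3@1, authorship ....
After op 6 (move_right): buffer="wkaq" (len 4), cursors c1@2 c2@2 c3@2, authorship ....

Answer: 2 2 2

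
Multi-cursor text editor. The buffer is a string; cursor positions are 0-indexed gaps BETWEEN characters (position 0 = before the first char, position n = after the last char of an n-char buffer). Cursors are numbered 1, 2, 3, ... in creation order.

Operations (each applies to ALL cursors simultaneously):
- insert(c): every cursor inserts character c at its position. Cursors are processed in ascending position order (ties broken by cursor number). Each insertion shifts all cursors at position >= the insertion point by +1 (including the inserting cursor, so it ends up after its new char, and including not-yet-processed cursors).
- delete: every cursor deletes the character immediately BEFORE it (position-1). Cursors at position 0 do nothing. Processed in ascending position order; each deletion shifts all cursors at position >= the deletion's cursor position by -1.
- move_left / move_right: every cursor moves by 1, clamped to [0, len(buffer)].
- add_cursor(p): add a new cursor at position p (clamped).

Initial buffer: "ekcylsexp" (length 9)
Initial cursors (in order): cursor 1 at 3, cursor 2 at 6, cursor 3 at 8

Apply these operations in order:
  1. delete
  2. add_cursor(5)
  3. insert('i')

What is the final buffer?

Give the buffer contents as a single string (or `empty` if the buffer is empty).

After op 1 (delete): buffer="ekylep" (len 6), cursors c1@2 c2@4 c3@5, authorship ......
After op 2 (add_cursor(5)): buffer="ekylep" (len 6), cursors c1@2 c2@4 c3@5 c4@5, authorship ......
After op 3 (insert('i')): buffer="ekiylieiip" (len 10), cursors c1@3 c2@6 c3@9 c4@9, authorship ..1..2.34.

Answer: ekiylieiip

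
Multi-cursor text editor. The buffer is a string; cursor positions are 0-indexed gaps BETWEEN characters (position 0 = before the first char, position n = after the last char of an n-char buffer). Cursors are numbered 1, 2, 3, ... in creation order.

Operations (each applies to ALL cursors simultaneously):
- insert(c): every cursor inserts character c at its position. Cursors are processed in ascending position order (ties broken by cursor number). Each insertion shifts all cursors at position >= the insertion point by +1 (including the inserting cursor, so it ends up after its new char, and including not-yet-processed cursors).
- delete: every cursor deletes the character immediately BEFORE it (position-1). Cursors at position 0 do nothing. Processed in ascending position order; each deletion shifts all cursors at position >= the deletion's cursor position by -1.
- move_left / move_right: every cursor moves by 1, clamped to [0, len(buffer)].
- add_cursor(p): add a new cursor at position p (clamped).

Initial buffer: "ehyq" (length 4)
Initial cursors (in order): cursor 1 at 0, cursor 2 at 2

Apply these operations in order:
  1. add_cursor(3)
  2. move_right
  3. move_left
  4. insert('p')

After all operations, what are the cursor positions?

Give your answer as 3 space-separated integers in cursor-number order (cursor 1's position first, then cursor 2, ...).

Answer: 1 4 6

Derivation:
After op 1 (add_cursor(3)): buffer="ehyq" (len 4), cursors c1@0 c2@2 c3@3, authorship ....
After op 2 (move_right): buffer="ehyq" (len 4), cursors c1@1 c2@3 c3@4, authorship ....
After op 3 (move_left): buffer="ehyq" (len 4), cursors c1@0 c2@2 c3@3, authorship ....
After op 4 (insert('p')): buffer="pehpypq" (len 7), cursors c1@1 c2@4 c3@6, authorship 1..2.3.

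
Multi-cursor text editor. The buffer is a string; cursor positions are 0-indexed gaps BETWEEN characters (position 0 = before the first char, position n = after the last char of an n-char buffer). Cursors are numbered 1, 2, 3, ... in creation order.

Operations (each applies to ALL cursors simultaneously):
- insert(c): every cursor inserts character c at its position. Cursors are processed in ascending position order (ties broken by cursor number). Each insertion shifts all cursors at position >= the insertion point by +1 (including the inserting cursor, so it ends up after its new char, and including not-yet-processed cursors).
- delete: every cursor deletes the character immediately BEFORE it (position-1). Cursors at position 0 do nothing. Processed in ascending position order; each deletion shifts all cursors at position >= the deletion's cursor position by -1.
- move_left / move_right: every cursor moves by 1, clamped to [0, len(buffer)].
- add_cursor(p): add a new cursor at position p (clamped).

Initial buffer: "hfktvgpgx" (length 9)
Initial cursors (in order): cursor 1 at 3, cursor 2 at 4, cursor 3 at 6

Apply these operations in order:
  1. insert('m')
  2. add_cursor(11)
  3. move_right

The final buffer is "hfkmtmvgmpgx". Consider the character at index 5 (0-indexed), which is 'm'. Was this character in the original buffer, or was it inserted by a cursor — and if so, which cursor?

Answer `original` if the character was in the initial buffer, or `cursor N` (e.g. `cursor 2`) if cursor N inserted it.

Answer: cursor 2

Derivation:
After op 1 (insert('m')): buffer="hfkmtmvgmpgx" (len 12), cursors c1@4 c2@6 c3@9, authorship ...1.2..3...
After op 2 (add_cursor(11)): buffer="hfkmtmvgmpgx" (len 12), cursors c1@4 c2@6 c3@9 c4@11, authorship ...1.2..3...
After op 3 (move_right): buffer="hfkmtmvgmpgx" (len 12), cursors c1@5 c2@7 c3@10 c4@12, authorship ...1.2..3...
Authorship (.=original, N=cursor N): . . . 1 . 2 . . 3 . . .
Index 5: author = 2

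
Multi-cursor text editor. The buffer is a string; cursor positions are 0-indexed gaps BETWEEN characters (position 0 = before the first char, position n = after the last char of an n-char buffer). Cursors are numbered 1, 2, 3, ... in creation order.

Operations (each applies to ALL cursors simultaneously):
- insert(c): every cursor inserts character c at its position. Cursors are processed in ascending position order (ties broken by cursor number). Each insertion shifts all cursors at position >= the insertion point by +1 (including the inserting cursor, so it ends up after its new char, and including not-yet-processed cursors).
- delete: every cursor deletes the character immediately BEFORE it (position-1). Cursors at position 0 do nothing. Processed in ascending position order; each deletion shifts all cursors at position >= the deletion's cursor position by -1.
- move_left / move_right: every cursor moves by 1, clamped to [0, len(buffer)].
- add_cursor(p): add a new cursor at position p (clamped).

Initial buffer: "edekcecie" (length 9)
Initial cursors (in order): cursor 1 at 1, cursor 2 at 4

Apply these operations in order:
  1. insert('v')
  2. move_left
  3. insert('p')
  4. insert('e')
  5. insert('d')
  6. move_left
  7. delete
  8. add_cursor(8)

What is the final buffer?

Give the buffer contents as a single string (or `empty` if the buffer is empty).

Answer: epdvdekpdvcecie

Derivation:
After op 1 (insert('v')): buffer="evdekvcecie" (len 11), cursors c1@2 c2@6, authorship .1...2.....
After op 2 (move_left): buffer="evdekvcecie" (len 11), cursors c1@1 c2@5, authorship .1...2.....
After op 3 (insert('p')): buffer="epvdekpvcecie" (len 13), cursors c1@2 c2@7, authorship .11...22.....
After op 4 (insert('e')): buffer="epevdekpevcecie" (len 15), cursors c1@3 c2@9, authorship .111...222.....
After op 5 (insert('d')): buffer="epedvdekpedvcecie" (len 17), cursors c1@4 c2@11, authorship .1111...2222.....
After op 6 (move_left): buffer="epedvdekpedvcecie" (len 17), cursors c1@3 c2@10, authorship .1111...2222.....
After op 7 (delete): buffer="epdvdekpdvcecie" (len 15), cursors c1@2 c2@8, authorship .111...222.....
After op 8 (add_cursor(8)): buffer="epdvdekpdvcecie" (len 15), cursors c1@2 c2@8 c3@8, authorship .111...222.....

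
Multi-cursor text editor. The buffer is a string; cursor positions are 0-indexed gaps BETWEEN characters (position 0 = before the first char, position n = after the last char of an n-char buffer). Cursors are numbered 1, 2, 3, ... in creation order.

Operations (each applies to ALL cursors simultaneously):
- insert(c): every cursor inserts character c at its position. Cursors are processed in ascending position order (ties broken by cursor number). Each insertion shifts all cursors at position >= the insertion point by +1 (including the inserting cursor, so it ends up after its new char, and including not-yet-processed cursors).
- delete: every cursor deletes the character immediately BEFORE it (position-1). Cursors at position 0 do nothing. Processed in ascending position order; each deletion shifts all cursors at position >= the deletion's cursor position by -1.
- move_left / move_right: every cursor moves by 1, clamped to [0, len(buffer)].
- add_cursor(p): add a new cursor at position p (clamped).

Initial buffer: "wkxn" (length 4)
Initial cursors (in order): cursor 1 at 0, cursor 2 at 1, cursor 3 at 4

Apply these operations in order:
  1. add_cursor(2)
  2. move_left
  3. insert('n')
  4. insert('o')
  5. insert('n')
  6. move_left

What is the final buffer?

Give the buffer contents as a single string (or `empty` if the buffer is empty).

After op 1 (add_cursor(2)): buffer="wkxn" (len 4), cursors c1@0 c2@1 c4@2 c3@4, authorship ....
After op 2 (move_left): buffer="wkxn" (len 4), cursors c1@0 c2@0 c4@1 c3@3, authorship ....
After op 3 (insert('n')): buffer="nnwnkxnn" (len 8), cursors c1@2 c2@2 c4@4 c3@7, authorship 12.4..3.
After op 4 (insert('o')): buffer="nnoownokxnon" (len 12), cursors c1@4 c2@4 c4@7 c3@11, authorship 1212.44..33.
After op 5 (insert('n')): buffer="nnoonnwnonkxnonn" (len 16), cursors c1@6 c2@6 c4@10 c3@15, authorship 121212.444..333.
After op 6 (move_left): buffer="nnoonnwnonkxnonn" (len 16), cursors c1@5 c2@5 c4@9 c3@14, authorship 121212.444..333.

Answer: nnoonnwnonkxnonn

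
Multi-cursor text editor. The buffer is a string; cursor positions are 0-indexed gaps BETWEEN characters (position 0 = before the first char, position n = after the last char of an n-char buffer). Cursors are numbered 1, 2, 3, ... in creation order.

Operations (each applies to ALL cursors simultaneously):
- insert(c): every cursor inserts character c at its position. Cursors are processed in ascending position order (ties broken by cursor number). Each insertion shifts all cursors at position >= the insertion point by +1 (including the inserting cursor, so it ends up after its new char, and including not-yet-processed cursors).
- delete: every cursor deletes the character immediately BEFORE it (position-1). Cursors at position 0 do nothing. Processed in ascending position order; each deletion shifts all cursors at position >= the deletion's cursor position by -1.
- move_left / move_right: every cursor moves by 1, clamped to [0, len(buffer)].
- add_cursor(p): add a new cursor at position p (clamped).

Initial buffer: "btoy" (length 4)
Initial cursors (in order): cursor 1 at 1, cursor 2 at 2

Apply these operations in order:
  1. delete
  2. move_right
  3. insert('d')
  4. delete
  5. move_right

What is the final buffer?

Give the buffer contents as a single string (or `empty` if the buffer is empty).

After op 1 (delete): buffer="oy" (len 2), cursors c1@0 c2@0, authorship ..
After op 2 (move_right): buffer="oy" (len 2), cursors c1@1 c2@1, authorship ..
After op 3 (insert('d')): buffer="oddy" (len 4), cursors c1@3 c2@3, authorship .12.
After op 4 (delete): buffer="oy" (len 2), cursors c1@1 c2@1, authorship ..
After op 5 (move_right): buffer="oy" (len 2), cursors c1@2 c2@2, authorship ..

Answer: oy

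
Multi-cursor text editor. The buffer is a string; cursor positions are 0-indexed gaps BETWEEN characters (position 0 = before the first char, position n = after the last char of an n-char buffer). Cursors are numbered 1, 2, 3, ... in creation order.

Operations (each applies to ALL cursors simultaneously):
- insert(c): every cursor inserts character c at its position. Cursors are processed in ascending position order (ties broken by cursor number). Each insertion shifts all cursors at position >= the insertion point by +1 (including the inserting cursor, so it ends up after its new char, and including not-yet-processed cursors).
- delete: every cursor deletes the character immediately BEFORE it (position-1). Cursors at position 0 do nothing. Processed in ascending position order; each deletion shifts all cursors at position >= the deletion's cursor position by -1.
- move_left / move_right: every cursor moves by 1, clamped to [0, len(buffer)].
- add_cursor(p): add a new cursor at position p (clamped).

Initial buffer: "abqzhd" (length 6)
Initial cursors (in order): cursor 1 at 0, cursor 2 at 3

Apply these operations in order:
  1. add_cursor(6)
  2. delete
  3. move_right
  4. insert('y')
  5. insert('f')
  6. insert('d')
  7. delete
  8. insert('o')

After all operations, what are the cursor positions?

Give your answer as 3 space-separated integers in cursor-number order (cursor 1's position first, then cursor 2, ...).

After op 1 (add_cursor(6)): buffer="abqzhd" (len 6), cursors c1@0 c2@3 c3@6, authorship ......
After op 2 (delete): buffer="abzh" (len 4), cursors c1@0 c2@2 c3@4, authorship ....
After op 3 (move_right): buffer="abzh" (len 4), cursors c1@1 c2@3 c3@4, authorship ....
After op 4 (insert('y')): buffer="aybzyhy" (len 7), cursors c1@2 c2@5 c3@7, authorship .1..2.3
After op 5 (insert('f')): buffer="ayfbzyfhyf" (len 10), cursors c1@3 c2@7 c3@10, authorship .11..22.33
After op 6 (insert('d')): buffer="ayfdbzyfdhyfd" (len 13), cursors c1@4 c2@9 c3@13, authorship .111..222.333
After op 7 (delete): buffer="ayfbzyfhyf" (len 10), cursors c1@3 c2@7 c3@10, authorship .11..22.33
After op 8 (insert('o')): buffer="ayfobzyfohyfo" (len 13), cursors c1@4 c2@9 c3@13, authorship .111..222.333

Answer: 4 9 13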